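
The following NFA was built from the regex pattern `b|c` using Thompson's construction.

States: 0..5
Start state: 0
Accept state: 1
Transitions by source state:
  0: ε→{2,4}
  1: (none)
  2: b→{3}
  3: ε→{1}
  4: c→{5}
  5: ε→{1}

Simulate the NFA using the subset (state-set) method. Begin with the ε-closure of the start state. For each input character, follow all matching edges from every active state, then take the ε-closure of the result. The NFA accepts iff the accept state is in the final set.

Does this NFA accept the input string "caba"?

Answer: REJECT

Trace:
start: ε-closure({0}) = {0,2,4}
'c' @ 1: {1,5}  (accept∈set)
'a' @ 2: {}  — no active states
rest 'ba' ignored (set empty)
after full input: {}  (accept=1 not in)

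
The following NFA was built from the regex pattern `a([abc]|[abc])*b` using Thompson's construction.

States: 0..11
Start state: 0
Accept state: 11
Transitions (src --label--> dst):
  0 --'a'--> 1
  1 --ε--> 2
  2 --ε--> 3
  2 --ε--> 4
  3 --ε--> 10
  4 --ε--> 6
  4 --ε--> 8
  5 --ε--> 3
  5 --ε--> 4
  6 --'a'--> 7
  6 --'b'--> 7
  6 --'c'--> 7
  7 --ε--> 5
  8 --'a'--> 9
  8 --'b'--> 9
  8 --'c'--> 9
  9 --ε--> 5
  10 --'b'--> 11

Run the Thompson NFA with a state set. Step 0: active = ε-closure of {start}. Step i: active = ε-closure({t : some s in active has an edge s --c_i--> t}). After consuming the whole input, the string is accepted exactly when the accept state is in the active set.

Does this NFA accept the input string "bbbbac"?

start: ε-closure({0}) = {0}
'b' @ 1: {}  — state set empty
rest 'bbbac' ignored (set empty)
final: {}; accept 11 not in set

Answer: REJECT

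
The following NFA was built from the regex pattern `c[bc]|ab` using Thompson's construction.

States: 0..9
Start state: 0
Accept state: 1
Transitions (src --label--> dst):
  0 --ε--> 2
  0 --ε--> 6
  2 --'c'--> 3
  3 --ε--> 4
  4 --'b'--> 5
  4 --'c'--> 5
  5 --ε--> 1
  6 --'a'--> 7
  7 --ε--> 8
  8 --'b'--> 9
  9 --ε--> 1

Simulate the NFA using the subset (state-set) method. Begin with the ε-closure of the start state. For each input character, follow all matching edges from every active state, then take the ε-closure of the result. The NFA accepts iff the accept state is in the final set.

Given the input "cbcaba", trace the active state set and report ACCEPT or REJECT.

Answer: REJECT

Steps:
start: ε-closure({0}) = {0,2,6}
'c' @ 1: {3,4}
'b' @ 2: {1,5}  [accepting]
'c' @ 3: {}  — dead — no transitions
rest 'aba' ignored (set empty)
end set {} — state 1 not in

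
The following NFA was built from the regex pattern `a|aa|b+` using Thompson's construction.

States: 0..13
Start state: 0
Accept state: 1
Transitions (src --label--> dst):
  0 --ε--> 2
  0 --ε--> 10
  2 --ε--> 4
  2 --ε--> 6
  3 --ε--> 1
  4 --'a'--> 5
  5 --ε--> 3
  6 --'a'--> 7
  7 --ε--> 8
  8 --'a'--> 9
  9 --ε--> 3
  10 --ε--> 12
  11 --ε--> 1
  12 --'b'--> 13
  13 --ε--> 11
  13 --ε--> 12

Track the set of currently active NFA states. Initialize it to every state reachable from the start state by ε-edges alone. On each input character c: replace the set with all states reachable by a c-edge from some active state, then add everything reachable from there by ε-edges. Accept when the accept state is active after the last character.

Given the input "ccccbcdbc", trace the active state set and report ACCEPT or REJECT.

Answer: REJECT

Steps:
initial (ε-close {0}): {0,2,4,6,10,12}
'c' @ 1: {}  — dead — no transitions
rest 'cccbcdbc' ignored (set empty)
after full input: {}  (accept=1 not in)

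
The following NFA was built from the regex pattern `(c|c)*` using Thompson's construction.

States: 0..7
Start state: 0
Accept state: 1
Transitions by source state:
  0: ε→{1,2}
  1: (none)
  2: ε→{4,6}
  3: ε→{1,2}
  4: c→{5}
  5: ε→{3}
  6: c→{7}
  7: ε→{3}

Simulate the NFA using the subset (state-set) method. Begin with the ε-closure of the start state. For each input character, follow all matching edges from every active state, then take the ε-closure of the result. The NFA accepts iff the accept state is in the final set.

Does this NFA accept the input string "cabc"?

S₀ = ε-closure({0}) = {0,1,2,4,6}
'c' @ 1: {1,2,3,4,5,6,7}  [accepting]
'a' @ 2: {}  — no active states
rest 'bc' ignored (set empty)
end set {} — state 1 not in

Answer: REJECT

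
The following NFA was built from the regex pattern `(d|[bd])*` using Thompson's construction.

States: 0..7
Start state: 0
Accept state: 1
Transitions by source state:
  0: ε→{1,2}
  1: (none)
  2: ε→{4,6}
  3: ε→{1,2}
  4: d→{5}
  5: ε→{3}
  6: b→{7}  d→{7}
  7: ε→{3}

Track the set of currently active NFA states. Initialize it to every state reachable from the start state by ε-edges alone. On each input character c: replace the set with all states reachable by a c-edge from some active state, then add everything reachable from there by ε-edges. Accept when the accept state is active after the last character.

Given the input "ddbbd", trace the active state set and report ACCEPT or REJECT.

Answer: ACCEPT

Trace:
start: ε-closure({0}) = {0,1,2,4,6}
'd' @ 1: {1,2,3,4,5,6,7}  (accept∈set)
'd' @ 2: {1,2,3,4,5,6,7}  (accept∈set)
'b' @ 3: {1,2,3,4,6,7}  (accept∈set)
'b' @ 4: {1,2,3,4,6,7}  (accept∈set)
'd' @ 5: {1,2,3,4,5,6,7}  (accept∈set)
final: {1,2,3,4,5,6,7}; accept 1 in set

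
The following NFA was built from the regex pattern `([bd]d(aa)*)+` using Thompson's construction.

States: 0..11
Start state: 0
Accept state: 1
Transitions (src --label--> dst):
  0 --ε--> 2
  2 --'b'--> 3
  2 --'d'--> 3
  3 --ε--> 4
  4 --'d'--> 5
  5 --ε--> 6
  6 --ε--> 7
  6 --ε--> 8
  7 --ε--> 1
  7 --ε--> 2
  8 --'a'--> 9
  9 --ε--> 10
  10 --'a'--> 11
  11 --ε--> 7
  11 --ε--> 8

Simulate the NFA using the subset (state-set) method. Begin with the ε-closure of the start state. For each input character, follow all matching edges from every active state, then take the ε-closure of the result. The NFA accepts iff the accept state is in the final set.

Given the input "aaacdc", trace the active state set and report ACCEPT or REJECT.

Answer: REJECT

Steps:
initial (ε-close {0}): {0,2}
'a' @ 1: {}  — dead — no transitions
rest 'aacdc' ignored (set empty)
final: {}; accept 1 not in set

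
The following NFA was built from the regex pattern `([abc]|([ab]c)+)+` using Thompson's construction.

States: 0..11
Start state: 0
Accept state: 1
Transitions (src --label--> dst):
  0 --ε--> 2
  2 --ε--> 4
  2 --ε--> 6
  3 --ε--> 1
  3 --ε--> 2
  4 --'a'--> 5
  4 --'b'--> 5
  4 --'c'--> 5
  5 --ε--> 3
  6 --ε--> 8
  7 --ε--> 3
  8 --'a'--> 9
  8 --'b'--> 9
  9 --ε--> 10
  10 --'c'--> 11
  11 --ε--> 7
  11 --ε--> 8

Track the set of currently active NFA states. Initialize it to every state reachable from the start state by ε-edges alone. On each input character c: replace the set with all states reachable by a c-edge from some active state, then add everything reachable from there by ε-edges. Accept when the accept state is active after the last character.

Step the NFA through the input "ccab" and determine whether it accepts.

initial (ε-close {0}): {0,2,4,6,8}
'c' @ 1: {1,2,3,4,5,6,8}  ✓accept
'c' @ 2: {1,2,3,4,5,6,8}  ✓accept
'a' @ 3: {1,2,3,4,5,6,8,9,10}  ✓accept
'b' @ 4: {1,2,3,4,5,6,8,9,10}  ✓accept
after full input: {1,2,3,4,5,6,8,9,10}  (accept=1 in)

Answer: ACCEPT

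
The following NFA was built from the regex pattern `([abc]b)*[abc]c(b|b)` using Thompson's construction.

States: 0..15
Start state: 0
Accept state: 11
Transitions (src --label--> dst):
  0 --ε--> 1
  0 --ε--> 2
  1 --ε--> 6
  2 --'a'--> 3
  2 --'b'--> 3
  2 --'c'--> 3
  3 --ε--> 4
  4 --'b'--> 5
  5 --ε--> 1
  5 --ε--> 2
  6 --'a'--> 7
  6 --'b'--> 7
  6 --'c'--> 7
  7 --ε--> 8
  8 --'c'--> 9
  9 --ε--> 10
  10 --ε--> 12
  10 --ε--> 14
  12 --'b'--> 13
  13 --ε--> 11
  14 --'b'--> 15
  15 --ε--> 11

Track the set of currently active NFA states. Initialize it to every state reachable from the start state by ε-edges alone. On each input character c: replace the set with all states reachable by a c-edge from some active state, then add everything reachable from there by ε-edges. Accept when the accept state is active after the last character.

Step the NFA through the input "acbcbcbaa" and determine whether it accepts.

Answer: REJECT

Steps:
initial (ε-close {0}): {0,1,2,6}
'a' @ 1: {3,4,7,8}
'c' @ 2: {9,10,12,14}
'b' @ 3: {11,13,15}  ✓accept
'c' @ 4: {}  — state set empty
rest 'bcbaa' ignored (set empty)
final: {}; accept 11 not in set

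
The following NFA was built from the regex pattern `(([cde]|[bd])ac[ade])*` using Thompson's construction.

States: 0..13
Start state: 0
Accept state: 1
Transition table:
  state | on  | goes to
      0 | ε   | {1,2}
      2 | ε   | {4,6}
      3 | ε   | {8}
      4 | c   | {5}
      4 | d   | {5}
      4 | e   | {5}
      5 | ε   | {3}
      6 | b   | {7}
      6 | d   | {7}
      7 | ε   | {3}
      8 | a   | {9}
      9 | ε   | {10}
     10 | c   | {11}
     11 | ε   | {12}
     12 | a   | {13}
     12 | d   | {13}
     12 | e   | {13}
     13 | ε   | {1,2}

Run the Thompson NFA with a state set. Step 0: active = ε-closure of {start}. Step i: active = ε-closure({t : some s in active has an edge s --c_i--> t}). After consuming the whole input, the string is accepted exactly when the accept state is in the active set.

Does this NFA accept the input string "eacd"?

S₀ = ε-closure({0}) = {0,1,2,4,6}
'e' @ 1: {3,5,8}
'a' @ 2: {9,10}
'c' @ 3: {11,12}
'd' @ 4: {1,2,4,6,13}  (accept∈set)
after full input: {1,2,4,6,13}  (accept=1 in)

Answer: ACCEPT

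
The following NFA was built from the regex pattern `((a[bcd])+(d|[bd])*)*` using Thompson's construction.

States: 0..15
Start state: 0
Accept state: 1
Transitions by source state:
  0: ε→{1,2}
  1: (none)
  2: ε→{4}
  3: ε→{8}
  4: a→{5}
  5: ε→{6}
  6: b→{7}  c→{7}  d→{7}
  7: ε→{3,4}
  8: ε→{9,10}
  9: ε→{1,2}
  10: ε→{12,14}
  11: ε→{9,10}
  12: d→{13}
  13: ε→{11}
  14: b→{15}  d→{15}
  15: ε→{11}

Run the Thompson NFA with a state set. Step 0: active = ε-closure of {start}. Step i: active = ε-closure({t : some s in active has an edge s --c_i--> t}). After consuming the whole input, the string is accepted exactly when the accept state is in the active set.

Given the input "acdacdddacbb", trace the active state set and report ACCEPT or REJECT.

Answer: ACCEPT

Derivation:
initial (ε-close {0}): {0,1,2,4}
'a' @ 1: {5,6}
'c' @ 2: {1,2,3,4,7,8,9,10,12,14}  (accept∈set)
'd' @ 3: {1,2,4,9,10,11,12,13,14,15}  (accept∈set)
'a' @ 4: {5,6}
'c' @ 5: {1,2,3,4,7,8,9,10,12,14}  (accept∈set)
'd' @ 6: {1,2,4,9,10,11,12,13,14,15}  (accept∈set)
'd' @ 7: {1,2,4,9,10,11,12,13,14,15}  (accept∈set)
'd' @ 8: {1,2,4,9,10,11,12,13,14,15}  (accept∈set)
'a' @ 9: {5,6}
'c' @ 10: {1,2,3,4,7,8,9,10,12,14}  (accept∈set)
'b' @ 11: {1,2,4,9,10,11,12,14,15}  (accept∈set)
'b' @ 12: {1,2,4,9,10,11,12,14,15}  (accept∈set)
after full input: {1,2,4,9,10,11,12,14,15}  (accept=1 in)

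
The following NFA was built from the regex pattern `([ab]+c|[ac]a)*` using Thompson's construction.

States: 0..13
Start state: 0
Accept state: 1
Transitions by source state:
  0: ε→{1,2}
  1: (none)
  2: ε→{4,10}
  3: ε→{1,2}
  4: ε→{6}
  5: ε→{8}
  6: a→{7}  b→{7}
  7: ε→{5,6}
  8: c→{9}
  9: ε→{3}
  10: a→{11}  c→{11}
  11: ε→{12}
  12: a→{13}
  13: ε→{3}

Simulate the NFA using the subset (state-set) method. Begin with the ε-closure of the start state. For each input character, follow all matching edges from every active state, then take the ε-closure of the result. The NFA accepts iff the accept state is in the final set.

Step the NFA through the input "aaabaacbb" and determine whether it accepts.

Answer: REJECT

Derivation:
initial (ε-close {0}): {0,1,2,4,6,10}
'a' @ 1: {5,6,7,8,11,12}
'a' @ 2: {1,2,3,4,5,6,7,8,10,13}  [accepting]
'a' @ 3: {5,6,7,8,11,12}
'b' @ 4: {5,6,7,8}
'a' @ 5: {5,6,7,8}
'a' @ 6: {5,6,7,8}
'c' @ 7: {1,2,3,4,6,9,10}  [accepting]
'b' @ 8: {5,6,7,8}
'b' @ 9: {5,6,7,8}
final: {5,6,7,8}; accept 1 not in set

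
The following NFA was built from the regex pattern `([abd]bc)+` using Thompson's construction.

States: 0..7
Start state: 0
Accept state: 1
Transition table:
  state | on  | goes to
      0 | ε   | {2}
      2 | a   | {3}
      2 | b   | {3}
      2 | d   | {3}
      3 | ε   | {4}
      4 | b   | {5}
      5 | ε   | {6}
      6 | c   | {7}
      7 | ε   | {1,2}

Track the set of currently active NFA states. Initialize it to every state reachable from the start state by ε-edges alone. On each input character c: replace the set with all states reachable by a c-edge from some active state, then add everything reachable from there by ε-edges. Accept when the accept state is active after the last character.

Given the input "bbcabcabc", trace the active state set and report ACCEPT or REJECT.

Answer: ACCEPT

Derivation:
initial (ε-close {0}): {0,2}
'b' @ 1: {3,4}
'b' @ 2: {5,6}
'c' @ 3: {1,2,7}  (accept∈set)
'a' @ 4: {3,4}
'b' @ 5: {5,6}
'c' @ 6: {1,2,7}  (accept∈set)
'a' @ 7: {3,4}
'b' @ 8: {5,6}
'c' @ 9: {1,2,7}  (accept∈set)
after full input: {1,2,7}  (accept=1 in)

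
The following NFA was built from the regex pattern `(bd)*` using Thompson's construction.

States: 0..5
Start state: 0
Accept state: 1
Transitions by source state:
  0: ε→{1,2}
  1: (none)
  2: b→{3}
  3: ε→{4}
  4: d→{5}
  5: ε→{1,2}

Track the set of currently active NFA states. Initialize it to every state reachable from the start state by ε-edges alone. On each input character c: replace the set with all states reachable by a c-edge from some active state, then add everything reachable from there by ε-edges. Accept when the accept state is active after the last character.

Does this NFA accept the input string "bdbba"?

Answer: REJECT

Trace:
start: ε-closure({0}) = {0,1,2}
'b' @ 1: {3,4}
'd' @ 2: {1,2,5}  [accepting]
'b' @ 3: {3,4}
'b' @ 4: {}  — dead — no transitions
rest 'a' ignored (set empty)
after full input: {}  (accept=1 not in)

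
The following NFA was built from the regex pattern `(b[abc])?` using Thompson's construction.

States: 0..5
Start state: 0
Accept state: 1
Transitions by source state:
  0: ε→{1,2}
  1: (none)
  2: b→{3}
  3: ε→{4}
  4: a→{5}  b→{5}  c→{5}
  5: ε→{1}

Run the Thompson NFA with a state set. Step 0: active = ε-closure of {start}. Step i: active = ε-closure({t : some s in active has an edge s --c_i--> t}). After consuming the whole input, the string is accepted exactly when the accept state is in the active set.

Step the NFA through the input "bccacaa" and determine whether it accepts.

Answer: REJECT

Derivation:
S₀ = ε-closure({0}) = {0,1,2}
'b' @ 1: {3,4}
'c' @ 2: {1,5}  [accepting]
'c' @ 3: {}  — no active states
rest 'acaa' ignored (set empty)
end set {} — state 1 not in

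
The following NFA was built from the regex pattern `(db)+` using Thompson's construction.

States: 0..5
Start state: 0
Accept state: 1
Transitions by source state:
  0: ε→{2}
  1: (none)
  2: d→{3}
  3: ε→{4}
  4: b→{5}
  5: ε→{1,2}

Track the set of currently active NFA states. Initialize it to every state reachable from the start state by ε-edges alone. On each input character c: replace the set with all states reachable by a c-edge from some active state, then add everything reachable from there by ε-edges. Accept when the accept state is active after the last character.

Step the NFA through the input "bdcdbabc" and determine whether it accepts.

S₀ = ε-closure({0}) = {0,2}
'b' @ 1: {}  — no active states
rest 'dcdbabc' ignored (set empty)
final: {}; accept 1 not in set

Answer: REJECT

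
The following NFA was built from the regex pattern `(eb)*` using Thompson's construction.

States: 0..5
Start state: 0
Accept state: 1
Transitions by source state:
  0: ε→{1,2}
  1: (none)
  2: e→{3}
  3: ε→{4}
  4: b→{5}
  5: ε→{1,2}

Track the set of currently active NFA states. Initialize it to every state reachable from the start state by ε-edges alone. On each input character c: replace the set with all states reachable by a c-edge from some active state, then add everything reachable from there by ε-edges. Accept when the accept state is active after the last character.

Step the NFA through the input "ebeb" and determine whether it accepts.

start: ε-closure({0}) = {0,1,2}
'e' @ 1: {3,4}
'b' @ 2: {1,2,5}  [accepting]
'e' @ 3: {3,4}
'b' @ 4: {1,2,5}  [accepting]
final: {1,2,5}; accept 1 in set

Answer: ACCEPT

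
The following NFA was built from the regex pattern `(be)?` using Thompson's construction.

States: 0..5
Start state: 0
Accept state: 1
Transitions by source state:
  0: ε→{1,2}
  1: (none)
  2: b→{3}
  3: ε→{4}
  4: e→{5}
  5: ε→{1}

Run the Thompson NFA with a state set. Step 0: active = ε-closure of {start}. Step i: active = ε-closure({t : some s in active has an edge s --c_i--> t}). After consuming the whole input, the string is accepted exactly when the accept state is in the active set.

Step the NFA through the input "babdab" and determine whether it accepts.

S₀ = ε-closure({0}) = {0,1,2}
'b' @ 1: {3,4}
'a' @ 2: {}  — state set empty
rest 'bdab' ignored (set empty)
final: {}; accept 1 not in set

Answer: REJECT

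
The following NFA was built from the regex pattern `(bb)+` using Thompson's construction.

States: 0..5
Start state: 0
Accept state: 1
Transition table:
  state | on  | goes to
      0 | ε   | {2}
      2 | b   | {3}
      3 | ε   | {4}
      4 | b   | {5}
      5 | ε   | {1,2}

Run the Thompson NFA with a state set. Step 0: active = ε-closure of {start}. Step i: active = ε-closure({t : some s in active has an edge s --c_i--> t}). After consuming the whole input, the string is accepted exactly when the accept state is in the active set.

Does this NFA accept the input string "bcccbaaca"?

S₀ = ε-closure({0}) = {0,2}
'b' @ 1: {3,4}
'c' @ 2: {}  — dead — no transitions
rest 'ccbaaca' ignored (set empty)
final: {}; accept 1 not in set

Answer: REJECT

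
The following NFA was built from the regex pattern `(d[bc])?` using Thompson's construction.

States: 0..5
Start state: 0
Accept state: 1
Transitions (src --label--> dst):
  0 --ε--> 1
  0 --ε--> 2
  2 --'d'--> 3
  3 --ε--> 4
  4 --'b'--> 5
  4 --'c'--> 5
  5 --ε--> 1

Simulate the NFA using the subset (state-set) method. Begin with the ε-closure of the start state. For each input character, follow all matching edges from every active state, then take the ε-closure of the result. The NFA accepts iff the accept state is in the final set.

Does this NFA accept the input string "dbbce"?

S₀ = ε-closure({0}) = {0,1,2}
'd' @ 1: {3,4}
'b' @ 2: {1,5}  ✓accept
'b' @ 3: {}  — state set empty
rest 'ce' ignored (set empty)
final: {}; accept 1 not in set

Answer: REJECT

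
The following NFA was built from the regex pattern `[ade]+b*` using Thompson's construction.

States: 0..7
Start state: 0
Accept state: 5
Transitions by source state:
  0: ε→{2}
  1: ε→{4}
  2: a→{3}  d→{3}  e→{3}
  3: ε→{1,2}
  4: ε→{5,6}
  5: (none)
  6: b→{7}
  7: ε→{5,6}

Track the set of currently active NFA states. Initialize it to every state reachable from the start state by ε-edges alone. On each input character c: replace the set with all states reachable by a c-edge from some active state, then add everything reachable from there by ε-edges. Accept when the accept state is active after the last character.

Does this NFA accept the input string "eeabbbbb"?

initial (ε-close {0}): {0,2}
'e' @ 1: {1,2,3,4,5,6}  (accept∈set)
'e' @ 2: {1,2,3,4,5,6}  (accept∈set)
'a' @ 3: {1,2,3,4,5,6}  (accept∈set)
'b' @ 4: {5,6,7}  (accept∈set)
'b' @ 5: {5,6,7}  (accept∈set)
'b' @ 6: {5,6,7}  (accept∈set)
'b' @ 7: {5,6,7}  (accept∈set)
'b' @ 8: {5,6,7}  (accept∈set)
final: {5,6,7}; accept 5 in set

Answer: ACCEPT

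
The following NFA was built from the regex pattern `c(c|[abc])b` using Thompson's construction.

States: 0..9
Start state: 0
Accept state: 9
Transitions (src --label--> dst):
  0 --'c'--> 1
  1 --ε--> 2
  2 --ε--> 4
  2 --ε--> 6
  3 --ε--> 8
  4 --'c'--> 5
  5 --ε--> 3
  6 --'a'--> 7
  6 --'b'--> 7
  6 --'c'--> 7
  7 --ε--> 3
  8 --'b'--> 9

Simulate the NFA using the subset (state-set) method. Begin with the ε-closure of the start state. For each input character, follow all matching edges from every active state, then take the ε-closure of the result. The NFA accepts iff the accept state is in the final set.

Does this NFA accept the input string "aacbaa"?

start: ε-closure({0}) = {0}
'a' @ 1: {}  — no active states
rest 'acbaa' ignored (set empty)
after full input: {}  (accept=9 not in)

Answer: REJECT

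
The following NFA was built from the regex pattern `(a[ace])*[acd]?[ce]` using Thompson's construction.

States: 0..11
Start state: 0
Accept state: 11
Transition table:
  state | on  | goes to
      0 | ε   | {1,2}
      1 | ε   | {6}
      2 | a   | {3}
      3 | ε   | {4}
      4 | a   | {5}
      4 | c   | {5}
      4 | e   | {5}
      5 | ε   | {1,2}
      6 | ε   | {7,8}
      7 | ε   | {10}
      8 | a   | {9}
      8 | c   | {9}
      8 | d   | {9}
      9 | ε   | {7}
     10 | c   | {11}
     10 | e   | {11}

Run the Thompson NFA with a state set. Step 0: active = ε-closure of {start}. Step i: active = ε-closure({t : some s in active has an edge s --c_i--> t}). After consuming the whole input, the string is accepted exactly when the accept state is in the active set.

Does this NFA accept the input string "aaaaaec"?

Answer: ACCEPT

Derivation:
initial (ε-close {0}): {0,1,2,6,7,8,10}
'a' @ 1: {3,4,7,9,10}
'a' @ 2: {1,2,5,6,7,8,10}
'a' @ 3: {3,4,7,9,10}
'a' @ 4: {1,2,5,6,7,8,10}
'a' @ 5: {3,4,7,9,10}
'e' @ 6: {1,2,5,6,7,8,10,11}  [accepting]
'c' @ 7: {7,9,10,11}  [accepting]
end set {7,9,10,11} — state 11 in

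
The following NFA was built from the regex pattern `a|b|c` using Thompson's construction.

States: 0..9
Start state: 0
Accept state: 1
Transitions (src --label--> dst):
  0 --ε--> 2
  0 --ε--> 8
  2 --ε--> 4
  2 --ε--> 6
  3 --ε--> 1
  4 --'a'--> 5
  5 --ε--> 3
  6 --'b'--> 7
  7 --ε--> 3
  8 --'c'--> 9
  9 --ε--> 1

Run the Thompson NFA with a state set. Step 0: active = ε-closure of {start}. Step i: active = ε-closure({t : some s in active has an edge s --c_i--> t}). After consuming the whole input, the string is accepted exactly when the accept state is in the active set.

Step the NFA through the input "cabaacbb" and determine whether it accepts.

S₀ = ε-closure({0}) = {0,2,4,6,8}
'c' @ 1: {1,9}  ✓accept
'a' @ 2: {}  — no active states
rest 'baacbb' ignored (set empty)
after full input: {}  (accept=1 not in)

Answer: REJECT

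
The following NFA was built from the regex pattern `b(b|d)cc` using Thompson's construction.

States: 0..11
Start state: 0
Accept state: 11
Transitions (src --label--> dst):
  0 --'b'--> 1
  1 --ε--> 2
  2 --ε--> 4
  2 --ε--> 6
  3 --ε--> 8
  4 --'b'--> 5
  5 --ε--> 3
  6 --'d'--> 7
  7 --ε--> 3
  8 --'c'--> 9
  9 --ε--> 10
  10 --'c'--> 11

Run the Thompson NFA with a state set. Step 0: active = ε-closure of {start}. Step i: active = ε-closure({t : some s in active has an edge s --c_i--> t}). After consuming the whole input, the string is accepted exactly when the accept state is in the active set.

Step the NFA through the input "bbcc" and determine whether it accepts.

initial (ε-close {0}): {0}
'b' @ 1: {1,2,4,6}
'b' @ 2: {3,5,8}
'c' @ 3: {9,10}
'c' @ 4: {11}  [accepting]
final: {11}; accept 11 in set

Answer: ACCEPT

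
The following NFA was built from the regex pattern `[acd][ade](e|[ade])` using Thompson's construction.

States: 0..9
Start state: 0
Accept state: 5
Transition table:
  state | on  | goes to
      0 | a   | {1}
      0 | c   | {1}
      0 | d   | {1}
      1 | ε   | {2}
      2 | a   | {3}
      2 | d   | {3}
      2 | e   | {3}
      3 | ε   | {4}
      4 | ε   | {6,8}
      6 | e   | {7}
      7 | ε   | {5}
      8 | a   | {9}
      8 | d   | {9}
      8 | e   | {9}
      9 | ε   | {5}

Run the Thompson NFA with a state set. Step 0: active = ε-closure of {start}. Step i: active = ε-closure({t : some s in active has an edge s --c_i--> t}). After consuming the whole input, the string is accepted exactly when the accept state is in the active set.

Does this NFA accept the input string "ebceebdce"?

Answer: REJECT

Steps:
start: ε-closure({0}) = {0}
'e' @ 1: {}  — no active states
rest 'bceebdce' ignored (set empty)
end set {} — state 5 not in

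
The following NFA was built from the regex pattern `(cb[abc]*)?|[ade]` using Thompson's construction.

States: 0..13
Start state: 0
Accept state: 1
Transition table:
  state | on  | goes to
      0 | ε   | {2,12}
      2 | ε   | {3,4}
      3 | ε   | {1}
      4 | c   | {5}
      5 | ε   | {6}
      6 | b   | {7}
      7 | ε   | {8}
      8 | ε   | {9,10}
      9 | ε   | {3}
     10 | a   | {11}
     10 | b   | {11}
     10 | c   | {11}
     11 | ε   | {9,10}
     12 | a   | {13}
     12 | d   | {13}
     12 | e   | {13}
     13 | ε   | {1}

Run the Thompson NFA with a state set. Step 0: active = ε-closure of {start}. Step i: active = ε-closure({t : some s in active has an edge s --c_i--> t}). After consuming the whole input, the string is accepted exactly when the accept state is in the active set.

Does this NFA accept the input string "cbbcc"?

S₀ = ε-closure({0}) = {0,1,2,3,4,12}
'c' @ 1: {5,6}
'b' @ 2: {1,3,7,8,9,10}  (accept∈set)
'b' @ 3: {1,3,9,10,11}  (accept∈set)
'c' @ 4: {1,3,9,10,11}  (accept∈set)
'c' @ 5: {1,3,9,10,11}  (accept∈set)
after full input: {1,3,9,10,11}  (accept=1 in)

Answer: ACCEPT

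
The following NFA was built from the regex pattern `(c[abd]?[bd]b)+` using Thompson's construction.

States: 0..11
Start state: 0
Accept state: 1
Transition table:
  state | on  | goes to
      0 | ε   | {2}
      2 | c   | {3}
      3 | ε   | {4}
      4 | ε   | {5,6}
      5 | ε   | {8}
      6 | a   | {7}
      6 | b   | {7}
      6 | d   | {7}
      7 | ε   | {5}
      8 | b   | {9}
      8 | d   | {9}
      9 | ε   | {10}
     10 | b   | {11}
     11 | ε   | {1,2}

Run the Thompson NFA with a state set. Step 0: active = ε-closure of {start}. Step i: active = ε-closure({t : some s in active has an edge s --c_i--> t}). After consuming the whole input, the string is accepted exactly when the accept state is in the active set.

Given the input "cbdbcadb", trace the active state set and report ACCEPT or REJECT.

S₀ = ε-closure({0}) = {0,2}
'c' @ 1: {3,4,5,6,8}
'b' @ 2: {5,7,8,9,10}
'd' @ 3: {9,10}
'b' @ 4: {1,2,11}  [accepting]
'c' @ 5: {3,4,5,6,8}
'a' @ 6: {5,7,8}
'd' @ 7: {9,10}
'b' @ 8: {1,2,11}  [accepting]
after full input: {1,2,11}  (accept=1 in)

Answer: ACCEPT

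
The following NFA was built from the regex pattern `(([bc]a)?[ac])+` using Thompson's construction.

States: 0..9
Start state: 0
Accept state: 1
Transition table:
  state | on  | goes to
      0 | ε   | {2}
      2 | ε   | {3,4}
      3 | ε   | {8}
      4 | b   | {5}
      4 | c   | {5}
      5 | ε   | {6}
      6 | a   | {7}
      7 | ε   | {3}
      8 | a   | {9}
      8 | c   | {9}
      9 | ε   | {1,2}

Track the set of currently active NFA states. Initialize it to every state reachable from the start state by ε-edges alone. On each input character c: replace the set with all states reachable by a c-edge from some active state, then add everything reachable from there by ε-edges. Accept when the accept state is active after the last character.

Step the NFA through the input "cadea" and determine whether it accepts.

initial (ε-close {0}): {0,2,3,4,8}
'c' @ 1: {1,2,3,4,5,6,8,9}  [accepting]
'a' @ 2: {1,2,3,4,7,8,9}  [accepting]
'd' @ 3: {}  — state set empty
rest 'ea' ignored (set empty)
end set {} — state 1 not in

Answer: REJECT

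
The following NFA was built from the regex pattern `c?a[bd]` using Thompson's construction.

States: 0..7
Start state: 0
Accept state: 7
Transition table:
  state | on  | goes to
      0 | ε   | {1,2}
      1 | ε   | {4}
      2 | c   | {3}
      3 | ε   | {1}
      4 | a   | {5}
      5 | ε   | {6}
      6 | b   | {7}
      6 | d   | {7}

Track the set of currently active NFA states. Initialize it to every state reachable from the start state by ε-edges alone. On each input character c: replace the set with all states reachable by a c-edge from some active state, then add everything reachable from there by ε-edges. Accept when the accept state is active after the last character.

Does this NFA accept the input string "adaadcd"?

Answer: REJECT

Steps:
initial (ε-close {0}): {0,1,2,4}
'a' @ 1: {5,6}
'd' @ 2: {7}  (accept∈set)
'a' @ 3: {}  — state set empty
rest 'adcd' ignored (set empty)
after full input: {}  (accept=7 not in)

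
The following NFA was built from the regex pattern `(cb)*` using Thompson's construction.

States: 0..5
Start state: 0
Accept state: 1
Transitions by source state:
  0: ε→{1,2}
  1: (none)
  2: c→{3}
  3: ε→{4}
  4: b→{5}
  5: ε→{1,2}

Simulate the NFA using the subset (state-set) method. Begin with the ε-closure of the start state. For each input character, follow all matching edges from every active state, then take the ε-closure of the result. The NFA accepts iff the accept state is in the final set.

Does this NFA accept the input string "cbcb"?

Answer: ACCEPT

Steps:
start: ε-closure({0}) = {0,1,2}
'c' @ 1: {3,4}
'b' @ 2: {1,2,5}  (accept∈set)
'c' @ 3: {3,4}
'b' @ 4: {1,2,5}  (accept∈set)
final: {1,2,5}; accept 1 in set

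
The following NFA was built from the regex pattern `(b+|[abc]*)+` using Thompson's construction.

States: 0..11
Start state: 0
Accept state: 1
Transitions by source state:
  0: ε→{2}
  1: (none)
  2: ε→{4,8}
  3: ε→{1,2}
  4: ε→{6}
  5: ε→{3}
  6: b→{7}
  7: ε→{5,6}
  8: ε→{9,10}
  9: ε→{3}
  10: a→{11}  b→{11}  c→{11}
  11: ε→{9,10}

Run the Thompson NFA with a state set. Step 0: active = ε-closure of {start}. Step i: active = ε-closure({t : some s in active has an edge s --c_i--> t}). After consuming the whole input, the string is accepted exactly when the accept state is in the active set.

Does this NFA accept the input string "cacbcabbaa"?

Answer: ACCEPT

Derivation:
start: ε-closure({0}) = {0,1,2,3,4,6,8,9,10}
'c' @ 1: {1,2,3,4,6,8,9,10,11}  ✓accept
'a' @ 2: {1,2,3,4,6,8,9,10,11}  ✓accept
'c' @ 3: {1,2,3,4,6,8,9,10,11}  ✓accept
'b' @ 4: {1,2,3,4,5,6,7,8,9,10,11}  ✓accept
'c' @ 5: {1,2,3,4,6,8,9,10,11}  ✓accept
'a' @ 6: {1,2,3,4,6,8,9,10,11}  ✓accept
'b' @ 7: {1,2,3,4,5,6,7,8,9,10,11}  ✓accept
'b' @ 8: {1,2,3,4,5,6,7,8,9,10,11}  ✓accept
'a' @ 9: {1,2,3,4,6,8,9,10,11}  ✓accept
'a' @ 10: {1,2,3,4,6,8,9,10,11}  ✓accept
end set {1,2,3,4,6,8,9,10,11} — state 1 in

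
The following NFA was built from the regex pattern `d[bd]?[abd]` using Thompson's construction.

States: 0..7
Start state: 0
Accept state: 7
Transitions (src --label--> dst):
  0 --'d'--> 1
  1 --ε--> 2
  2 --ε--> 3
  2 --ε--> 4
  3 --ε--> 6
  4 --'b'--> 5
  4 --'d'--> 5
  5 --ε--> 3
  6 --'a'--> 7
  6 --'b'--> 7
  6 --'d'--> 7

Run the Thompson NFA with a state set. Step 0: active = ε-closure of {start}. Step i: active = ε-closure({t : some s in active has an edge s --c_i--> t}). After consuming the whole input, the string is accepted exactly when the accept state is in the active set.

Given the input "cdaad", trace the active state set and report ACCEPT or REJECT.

Answer: REJECT

Steps:
initial (ε-close {0}): {0}
'c' @ 1: {}  — no active states
rest 'daad' ignored (set empty)
end set {} — state 7 not in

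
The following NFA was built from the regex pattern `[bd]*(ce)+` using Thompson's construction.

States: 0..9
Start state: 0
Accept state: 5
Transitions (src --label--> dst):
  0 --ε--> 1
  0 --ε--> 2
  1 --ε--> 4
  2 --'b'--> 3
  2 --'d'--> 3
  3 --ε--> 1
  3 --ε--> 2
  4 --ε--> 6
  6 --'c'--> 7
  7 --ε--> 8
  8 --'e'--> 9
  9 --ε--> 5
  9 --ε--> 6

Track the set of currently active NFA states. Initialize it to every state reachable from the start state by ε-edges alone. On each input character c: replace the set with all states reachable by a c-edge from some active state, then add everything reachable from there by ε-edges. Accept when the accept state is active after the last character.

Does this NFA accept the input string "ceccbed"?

S₀ = ε-closure({0}) = {0,1,2,4,6}
'c' @ 1: {7,8}
'e' @ 2: {5,6,9}  (accept∈set)
'c' @ 3: {7,8}
'c' @ 4: {}  — dead — no transitions
rest 'bed' ignored (set empty)
end set {} — state 5 not in

Answer: REJECT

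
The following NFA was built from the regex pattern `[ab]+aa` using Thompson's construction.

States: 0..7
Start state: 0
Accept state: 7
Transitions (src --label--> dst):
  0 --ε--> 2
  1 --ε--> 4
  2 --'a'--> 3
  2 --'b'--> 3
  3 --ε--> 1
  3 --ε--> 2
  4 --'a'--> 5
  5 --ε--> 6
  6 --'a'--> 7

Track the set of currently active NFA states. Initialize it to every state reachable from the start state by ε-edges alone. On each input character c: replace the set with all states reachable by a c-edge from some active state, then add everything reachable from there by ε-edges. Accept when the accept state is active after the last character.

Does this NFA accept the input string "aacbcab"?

Answer: REJECT

Derivation:
initial (ε-close {0}): {0,2}
'a' @ 1: {1,2,3,4}
'a' @ 2: {1,2,3,4,5,6}
'c' @ 3: {}  — dead — no transitions
rest 'bcab' ignored (set empty)
end set {} — state 7 not in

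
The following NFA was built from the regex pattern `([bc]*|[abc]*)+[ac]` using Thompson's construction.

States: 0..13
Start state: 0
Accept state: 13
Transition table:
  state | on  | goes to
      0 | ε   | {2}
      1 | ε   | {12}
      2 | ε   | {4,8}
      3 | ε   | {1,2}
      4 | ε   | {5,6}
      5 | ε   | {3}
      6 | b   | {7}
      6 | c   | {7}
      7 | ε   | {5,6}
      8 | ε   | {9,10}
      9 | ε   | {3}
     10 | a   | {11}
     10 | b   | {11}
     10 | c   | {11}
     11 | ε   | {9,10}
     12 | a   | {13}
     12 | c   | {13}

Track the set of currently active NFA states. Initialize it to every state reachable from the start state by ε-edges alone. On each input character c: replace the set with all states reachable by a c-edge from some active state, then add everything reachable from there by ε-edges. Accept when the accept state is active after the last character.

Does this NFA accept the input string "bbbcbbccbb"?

start: ε-closure({0}) = {0,1,2,3,4,5,6,8,9,10,12}
'b' @ 1: {1,2,3,4,5,6,7,8,9,10,11,12}
'b' @ 2: {1,2,3,4,5,6,7,8,9,10,11,12}
'b' @ 3: {1,2,3,4,5,6,7,8,9,10,11,12}
'c' @ 4: {1,2,3,4,5,6,7,8,9,10,11,12,13}  (accept∈set)
'b' @ 5: {1,2,3,4,5,6,7,8,9,10,11,12}
'b' @ 6: {1,2,3,4,5,6,7,8,9,10,11,12}
'c' @ 7: {1,2,3,4,5,6,7,8,9,10,11,12,13}  (accept∈set)
'c' @ 8: {1,2,3,4,5,6,7,8,9,10,11,12,13}  (accept∈set)
'b' @ 9: {1,2,3,4,5,6,7,8,9,10,11,12}
'b' @ 10: {1,2,3,4,5,6,7,8,9,10,11,12}
after full input: {1,2,3,4,5,6,7,8,9,10,11,12}  (accept=13 not in)

Answer: REJECT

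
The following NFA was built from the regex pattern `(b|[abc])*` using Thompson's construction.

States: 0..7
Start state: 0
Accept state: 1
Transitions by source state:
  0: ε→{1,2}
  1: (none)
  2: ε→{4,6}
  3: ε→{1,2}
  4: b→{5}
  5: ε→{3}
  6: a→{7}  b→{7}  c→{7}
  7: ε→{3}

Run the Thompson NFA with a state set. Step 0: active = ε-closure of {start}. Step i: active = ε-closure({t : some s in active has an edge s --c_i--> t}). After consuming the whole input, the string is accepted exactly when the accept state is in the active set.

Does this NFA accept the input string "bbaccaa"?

Answer: ACCEPT

Derivation:
initial (ε-close {0}): {0,1,2,4,6}
'b' @ 1: {1,2,3,4,5,6,7}  [accepting]
'b' @ 2: {1,2,3,4,5,6,7}  [accepting]
'a' @ 3: {1,2,3,4,6,7}  [accepting]
'c' @ 4: {1,2,3,4,6,7}  [accepting]
'c' @ 5: {1,2,3,4,6,7}  [accepting]
'a' @ 6: {1,2,3,4,6,7}  [accepting]
'a' @ 7: {1,2,3,4,6,7}  [accepting]
final: {1,2,3,4,6,7}; accept 1 in set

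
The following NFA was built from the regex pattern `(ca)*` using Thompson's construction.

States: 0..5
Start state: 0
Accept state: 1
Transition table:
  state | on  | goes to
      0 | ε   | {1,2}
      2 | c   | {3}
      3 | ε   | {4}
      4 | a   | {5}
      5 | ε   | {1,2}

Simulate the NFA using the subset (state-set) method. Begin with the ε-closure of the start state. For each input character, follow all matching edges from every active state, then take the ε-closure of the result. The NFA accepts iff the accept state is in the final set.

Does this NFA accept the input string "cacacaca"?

S₀ = ε-closure({0}) = {0,1,2}
'c' @ 1: {3,4}
'a' @ 2: {1,2,5}  [accepting]
'c' @ 3: {3,4}
'a' @ 4: {1,2,5}  [accepting]
'c' @ 5: {3,4}
'a' @ 6: {1,2,5}  [accepting]
'c' @ 7: {3,4}
'a' @ 8: {1,2,5}  [accepting]
end set {1,2,5} — state 1 in

Answer: ACCEPT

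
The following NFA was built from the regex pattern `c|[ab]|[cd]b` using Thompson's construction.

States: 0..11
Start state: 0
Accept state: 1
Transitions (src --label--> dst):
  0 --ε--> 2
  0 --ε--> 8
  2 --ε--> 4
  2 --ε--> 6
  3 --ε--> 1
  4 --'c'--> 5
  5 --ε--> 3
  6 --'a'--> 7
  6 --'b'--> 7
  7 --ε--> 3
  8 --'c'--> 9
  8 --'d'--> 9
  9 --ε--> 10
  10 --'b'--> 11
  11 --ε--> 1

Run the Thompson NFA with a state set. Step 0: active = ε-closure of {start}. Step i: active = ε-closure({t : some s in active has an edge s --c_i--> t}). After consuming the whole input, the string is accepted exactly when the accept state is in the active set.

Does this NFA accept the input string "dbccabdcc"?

Answer: REJECT

Trace:
initial (ε-close {0}): {0,2,4,6,8}
'd' @ 1: {9,10}
'b' @ 2: {1,11}  (accept∈set)
'c' @ 3: {}  — dead — no transitions
rest 'cabdcc' ignored (set empty)
end set {} — state 1 not in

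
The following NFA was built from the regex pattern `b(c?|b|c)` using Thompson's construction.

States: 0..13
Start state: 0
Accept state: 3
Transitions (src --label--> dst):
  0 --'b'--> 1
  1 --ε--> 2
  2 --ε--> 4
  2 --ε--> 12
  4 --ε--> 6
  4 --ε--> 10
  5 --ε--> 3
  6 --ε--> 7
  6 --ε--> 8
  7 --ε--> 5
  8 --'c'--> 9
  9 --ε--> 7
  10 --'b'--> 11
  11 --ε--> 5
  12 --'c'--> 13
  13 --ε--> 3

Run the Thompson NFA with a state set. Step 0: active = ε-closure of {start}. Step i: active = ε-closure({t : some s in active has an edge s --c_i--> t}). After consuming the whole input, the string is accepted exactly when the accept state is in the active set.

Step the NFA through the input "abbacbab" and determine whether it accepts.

Answer: REJECT

Derivation:
initial (ε-close {0}): {0}
'a' @ 1: {}  — no active states
rest 'bbacbab' ignored (set empty)
after full input: {}  (accept=3 not in)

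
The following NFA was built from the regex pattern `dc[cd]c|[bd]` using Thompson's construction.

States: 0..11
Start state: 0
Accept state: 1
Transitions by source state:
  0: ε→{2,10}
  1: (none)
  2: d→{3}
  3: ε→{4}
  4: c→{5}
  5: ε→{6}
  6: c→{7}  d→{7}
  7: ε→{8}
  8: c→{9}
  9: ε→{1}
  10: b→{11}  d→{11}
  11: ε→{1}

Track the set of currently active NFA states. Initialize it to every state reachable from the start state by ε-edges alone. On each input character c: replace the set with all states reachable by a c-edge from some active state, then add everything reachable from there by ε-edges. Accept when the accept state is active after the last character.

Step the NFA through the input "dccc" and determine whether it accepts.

Answer: ACCEPT

Derivation:
start: ε-closure({0}) = {0,2,10}
'd' @ 1: {1,3,4,11}  (accept∈set)
'c' @ 2: {5,6}
'c' @ 3: {7,8}
'c' @ 4: {1,9}  (accept∈set)
after full input: {1,9}  (accept=1 in)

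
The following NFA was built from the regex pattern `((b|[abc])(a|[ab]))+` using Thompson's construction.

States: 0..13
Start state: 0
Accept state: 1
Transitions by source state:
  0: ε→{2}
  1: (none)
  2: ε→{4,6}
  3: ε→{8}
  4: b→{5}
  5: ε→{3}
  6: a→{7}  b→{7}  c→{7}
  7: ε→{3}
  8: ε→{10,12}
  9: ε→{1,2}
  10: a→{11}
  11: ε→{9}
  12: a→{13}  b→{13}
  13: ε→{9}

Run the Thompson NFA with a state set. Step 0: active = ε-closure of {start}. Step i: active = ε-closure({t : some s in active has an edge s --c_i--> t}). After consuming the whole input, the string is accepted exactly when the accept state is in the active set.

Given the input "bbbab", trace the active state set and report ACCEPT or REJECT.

Answer: REJECT

Steps:
S₀ = ε-closure({0}) = {0,2,4,6}
'b' @ 1: {3,5,7,8,10,12}
'b' @ 2: {1,2,4,6,9,13}  ✓accept
'b' @ 3: {3,5,7,8,10,12}
'a' @ 4: {1,2,4,6,9,11,13}  ✓accept
'b' @ 5: {3,5,7,8,10,12}
final: {3,5,7,8,10,12}; accept 1 not in set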